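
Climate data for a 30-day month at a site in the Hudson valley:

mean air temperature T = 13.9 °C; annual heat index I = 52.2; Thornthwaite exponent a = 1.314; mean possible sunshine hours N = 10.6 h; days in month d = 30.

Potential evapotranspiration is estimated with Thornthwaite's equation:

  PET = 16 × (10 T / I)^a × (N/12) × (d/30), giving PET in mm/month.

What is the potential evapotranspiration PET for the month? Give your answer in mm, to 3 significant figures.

51.2 mm

10T/I = 10 × 13.9 / 52.2 = 2.6628
(10T/I)^a = 2.6628^1.314 = 3.6216
Uncorrected PET = 16 × 3.6216 = 57.946 mm
Correction = (N/12)(d/30) = (10.6/12)(30/30) = 0.8833
PET = 57.946 × 0.8833 = 51.184 mm/month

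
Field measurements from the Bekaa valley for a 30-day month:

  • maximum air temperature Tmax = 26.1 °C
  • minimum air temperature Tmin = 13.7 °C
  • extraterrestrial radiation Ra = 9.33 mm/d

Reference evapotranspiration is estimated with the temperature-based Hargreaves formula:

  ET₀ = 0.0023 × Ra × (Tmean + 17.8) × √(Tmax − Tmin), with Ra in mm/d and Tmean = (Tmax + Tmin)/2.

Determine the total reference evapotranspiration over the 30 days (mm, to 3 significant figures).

85.5 mm

Tmean = (26.1 + 13.7)/2 = 19.90 °C
ET₀ = 0.0023 × 9.33 × (19.90 + 17.8) × √12.4 = 0.0023 × 9.33 × 37.70 × 3.5214 = 2.8488 mm/d
Over 30 days: 2.8488 × 30 = 85.464 mm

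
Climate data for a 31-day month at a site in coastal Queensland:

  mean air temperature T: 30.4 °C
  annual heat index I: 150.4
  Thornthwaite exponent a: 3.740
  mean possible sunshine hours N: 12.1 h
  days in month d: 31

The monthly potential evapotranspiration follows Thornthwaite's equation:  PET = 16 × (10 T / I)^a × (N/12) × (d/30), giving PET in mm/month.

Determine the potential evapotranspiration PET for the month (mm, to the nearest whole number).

232 mm

10T/I = 10 × 30.4 / 150.4 = 2.0213
(10T/I)^a = 2.0213^3.740 = 13.9014
Uncorrected PET = 16 × 13.9014 = 222.422 mm
Correction = (N/12)(d/30) = (12.1/12)(31/30) = 1.0419
PET = 222.422 × 1.0419 = 231.741 mm/month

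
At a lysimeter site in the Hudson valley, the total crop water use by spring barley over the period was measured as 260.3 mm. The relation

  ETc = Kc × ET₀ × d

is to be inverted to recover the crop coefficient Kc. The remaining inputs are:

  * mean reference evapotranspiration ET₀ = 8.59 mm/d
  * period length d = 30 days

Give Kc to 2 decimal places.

ETc = Kc × ET₀ × d  ⇒  Kc = ETc / (ET₀ × d)
Kc = 260.3 / (8.59 × 30) = 260.3 / 257.70 = 1.0101

1.01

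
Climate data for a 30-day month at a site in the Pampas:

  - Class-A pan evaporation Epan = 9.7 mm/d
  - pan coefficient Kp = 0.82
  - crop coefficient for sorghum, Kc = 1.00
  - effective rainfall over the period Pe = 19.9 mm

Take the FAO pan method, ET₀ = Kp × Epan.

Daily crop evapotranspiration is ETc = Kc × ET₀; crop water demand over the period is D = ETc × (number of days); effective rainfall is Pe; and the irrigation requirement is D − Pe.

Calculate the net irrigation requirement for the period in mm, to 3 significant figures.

219 mm

ET₀ = 0.82 × 9.7 = 7.9540 mm/d
ETc = Kc × ET₀ = 1.00 × 7.9540 = 7.9540 mm/d
Crop demand D = ETc × 30 d = 7.9540 × 30 = 238.620 mm
D − Pe = 238.620 − 19.9 = 218.720 mm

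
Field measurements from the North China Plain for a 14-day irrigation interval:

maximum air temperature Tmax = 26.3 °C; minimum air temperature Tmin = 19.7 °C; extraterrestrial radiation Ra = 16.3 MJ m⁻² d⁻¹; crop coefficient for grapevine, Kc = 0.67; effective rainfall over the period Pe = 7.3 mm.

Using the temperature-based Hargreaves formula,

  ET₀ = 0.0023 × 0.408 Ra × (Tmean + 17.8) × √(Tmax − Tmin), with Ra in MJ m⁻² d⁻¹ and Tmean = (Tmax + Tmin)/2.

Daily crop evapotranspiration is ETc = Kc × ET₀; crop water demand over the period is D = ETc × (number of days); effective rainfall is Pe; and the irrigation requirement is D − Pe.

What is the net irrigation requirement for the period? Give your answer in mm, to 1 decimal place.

Tmean = (26.3 + 19.7)/2 = 23.00 °C
0.408 Ra = 0.408 × 16.3 = 6.6504 mm/d equivalent
ET₀ = 0.0023 × 6.6504 × (23.00 + 17.8) × √6.6 = 0.0023 × 6.6504 × 40.80 × 2.5690 = 1.6032 mm/d
ETc = Kc × ET₀ = 0.67 × 1.6032 = 1.0741 mm/d
Crop demand D = ETc × 14 d = 1.0741 × 14 = 15.037 mm
D − Pe = 15.037 − 7.3 = 7.737 mm

7.7 mm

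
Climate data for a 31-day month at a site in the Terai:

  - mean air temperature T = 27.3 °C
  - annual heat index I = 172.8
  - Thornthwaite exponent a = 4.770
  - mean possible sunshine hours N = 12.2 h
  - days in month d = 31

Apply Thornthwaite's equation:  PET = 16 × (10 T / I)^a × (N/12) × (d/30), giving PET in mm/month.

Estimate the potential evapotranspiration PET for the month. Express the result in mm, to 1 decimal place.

10T/I = 10 × 27.3 / 172.8 = 1.5799
(10T/I)^a = 1.5799^4.770 = 8.8606
Uncorrected PET = 16 × 8.8606 = 141.770 mm
Correction = (N/12)(d/30) = (12.2/12)(31/30) = 1.0506
PET = 141.770 × 1.0506 = 148.944 mm/month

148.9 mm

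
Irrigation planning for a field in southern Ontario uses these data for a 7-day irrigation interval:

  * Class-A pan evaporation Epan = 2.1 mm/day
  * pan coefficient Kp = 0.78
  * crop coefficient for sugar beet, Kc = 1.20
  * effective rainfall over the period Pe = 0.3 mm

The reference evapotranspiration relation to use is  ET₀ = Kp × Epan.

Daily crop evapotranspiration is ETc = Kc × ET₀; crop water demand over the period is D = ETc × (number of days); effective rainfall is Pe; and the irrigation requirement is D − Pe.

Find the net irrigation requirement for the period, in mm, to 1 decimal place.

13.5 mm

ET₀ = 0.78 × 2.1 = 1.6380 mm/d
ETc = Kc × ET₀ = 1.20 × 1.6380 = 1.9656 mm/d
Crop demand D = ETc × 7 d = 1.9656 × 7 = 13.759 mm
D − Pe = 13.759 − 0.3 = 13.459 mm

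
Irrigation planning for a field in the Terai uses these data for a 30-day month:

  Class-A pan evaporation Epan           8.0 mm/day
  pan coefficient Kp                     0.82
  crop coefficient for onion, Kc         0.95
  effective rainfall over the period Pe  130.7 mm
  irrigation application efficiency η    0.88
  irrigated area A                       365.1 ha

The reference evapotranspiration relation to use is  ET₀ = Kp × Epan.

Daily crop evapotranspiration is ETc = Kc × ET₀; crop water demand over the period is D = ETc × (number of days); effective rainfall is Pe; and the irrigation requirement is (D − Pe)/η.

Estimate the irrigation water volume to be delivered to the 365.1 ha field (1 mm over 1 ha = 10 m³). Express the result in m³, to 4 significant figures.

ET₀ = 0.82 × 8.0 = 6.5600 mm/d
ETc = Kc × ET₀ = 0.95 × 6.5600 = 6.2320 mm/d
Crop demand D = ETc × 30 d = 6.2320 × 30 = 186.960 mm
D − Pe = 186.960 − 130.7 = 56.260 mm
Gross irrigation = 56.260 / 0.88 = 63.932 mm
Volume = 63.932 mm × 365.1 ha × 10 = 233415.7 m³

233400 m³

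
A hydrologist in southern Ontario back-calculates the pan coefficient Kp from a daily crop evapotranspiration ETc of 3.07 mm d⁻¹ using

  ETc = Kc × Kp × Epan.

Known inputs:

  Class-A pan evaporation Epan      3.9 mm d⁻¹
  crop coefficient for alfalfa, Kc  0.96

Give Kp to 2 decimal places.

0.82

ETc = Kc × Kp × Epan  ⇒  Kp = ETc / (Kc × Epan)
Kp = 3.07 / (0.96 × 3.9) = 3.07 / 3.744 = 0.8200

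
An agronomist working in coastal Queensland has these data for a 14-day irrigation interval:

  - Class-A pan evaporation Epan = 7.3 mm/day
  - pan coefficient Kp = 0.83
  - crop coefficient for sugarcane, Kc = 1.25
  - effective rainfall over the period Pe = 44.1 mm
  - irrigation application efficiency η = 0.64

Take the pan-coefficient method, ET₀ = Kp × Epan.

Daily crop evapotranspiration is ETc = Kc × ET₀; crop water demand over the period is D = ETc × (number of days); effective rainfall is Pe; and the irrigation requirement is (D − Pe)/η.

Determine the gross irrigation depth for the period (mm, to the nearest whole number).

ET₀ = 0.83 × 7.3 = 6.0590 mm/d
ETc = Kc × ET₀ = 1.25 × 6.0590 = 7.5738 mm/d
Crop demand D = ETc × 14 d = 7.5738 × 14 = 106.033 mm
D − Pe = 106.033 − 44.1 = 61.933 mm
Gross irrigation = 61.933 / 0.64 = 96.770 mm

97 mm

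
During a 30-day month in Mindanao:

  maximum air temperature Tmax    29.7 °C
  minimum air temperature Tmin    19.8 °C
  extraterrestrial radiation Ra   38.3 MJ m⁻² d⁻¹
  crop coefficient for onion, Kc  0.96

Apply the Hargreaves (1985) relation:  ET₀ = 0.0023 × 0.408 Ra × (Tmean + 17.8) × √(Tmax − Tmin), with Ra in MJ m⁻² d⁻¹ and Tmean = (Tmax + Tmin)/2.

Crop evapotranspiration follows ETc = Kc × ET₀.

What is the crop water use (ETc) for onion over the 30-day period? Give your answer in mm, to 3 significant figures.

139 mm

Tmean = (29.7 + 19.8)/2 = 24.75 °C
0.408 Ra = 0.408 × 38.3 = 15.6264 mm/d equivalent
ET₀ = 0.0023 × 15.6264 × (24.75 + 17.8) × √9.9 = 0.0023 × 15.6264 × 42.55 × 3.1464 = 4.8117 mm/d
ETc = Kc × ET₀ = 0.96 × 4.8117 = 4.6192 mm/d
Over 30 days: 4.6192 × 30 = 138.576 mm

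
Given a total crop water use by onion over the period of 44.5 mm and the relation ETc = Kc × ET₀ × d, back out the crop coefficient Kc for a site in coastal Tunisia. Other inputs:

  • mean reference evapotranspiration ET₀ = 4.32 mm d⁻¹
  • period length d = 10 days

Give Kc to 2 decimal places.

ETc = Kc × ET₀ × d  ⇒  Kc = ETc / (ET₀ × d)
Kc = 44.5 / (4.32 × 10) = 44.5 / 43.20 = 1.0301

1.03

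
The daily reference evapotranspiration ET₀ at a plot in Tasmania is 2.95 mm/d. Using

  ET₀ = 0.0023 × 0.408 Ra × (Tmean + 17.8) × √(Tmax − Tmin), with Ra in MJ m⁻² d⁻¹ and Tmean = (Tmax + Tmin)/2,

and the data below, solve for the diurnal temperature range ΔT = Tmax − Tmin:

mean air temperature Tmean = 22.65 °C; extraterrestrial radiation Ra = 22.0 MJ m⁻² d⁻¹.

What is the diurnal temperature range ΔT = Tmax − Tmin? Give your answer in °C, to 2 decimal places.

√ΔT = ET₀ / [0.0023 × 0.408 × Ra × (Tmean+17.8)] = 2.95 / (0.0023 × 8.9760 × 40.45) = 3.5326
ΔT = 3.5326² = 12.479 °C

12.48 °C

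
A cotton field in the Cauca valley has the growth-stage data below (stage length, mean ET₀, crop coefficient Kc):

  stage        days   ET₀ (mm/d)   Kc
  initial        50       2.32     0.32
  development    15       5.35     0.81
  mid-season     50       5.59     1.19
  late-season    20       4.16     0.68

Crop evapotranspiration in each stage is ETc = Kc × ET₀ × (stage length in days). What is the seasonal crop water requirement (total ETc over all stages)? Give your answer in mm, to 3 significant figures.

initial: 0.32 × 2.32 × 50 = 37.12 mm
development: 0.81 × 5.35 × 15 = 65.00 mm
mid-season: 1.19 × 5.59 × 50 = 332.61 mm
late-season: 0.68 × 4.16 × 20 = 56.58 mm
Seasonal total = 491.31 mm

491 mm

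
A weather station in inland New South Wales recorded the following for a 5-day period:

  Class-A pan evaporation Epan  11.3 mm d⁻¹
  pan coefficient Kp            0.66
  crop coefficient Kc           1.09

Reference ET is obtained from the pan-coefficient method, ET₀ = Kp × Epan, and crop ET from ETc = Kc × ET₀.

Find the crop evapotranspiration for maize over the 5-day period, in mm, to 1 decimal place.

ET₀ = 0.66 × 11.3 = 7.4580 mm/d
ETc = Kc × ET₀ = 1.09 × 7.4580 = 8.1292 mm/d
Over 5 days: 8.1292 × 5 = 40.646 mm

40.6 mm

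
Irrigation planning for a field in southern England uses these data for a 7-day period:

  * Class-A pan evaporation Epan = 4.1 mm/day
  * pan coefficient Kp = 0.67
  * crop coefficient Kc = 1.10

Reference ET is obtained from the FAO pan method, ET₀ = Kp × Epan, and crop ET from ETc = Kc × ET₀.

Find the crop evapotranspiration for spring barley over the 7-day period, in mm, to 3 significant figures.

ET₀ = 0.67 × 4.1 = 2.7470 mm/d
ETc = Kc × ET₀ = 1.10 × 2.7470 = 3.0217 mm/d
Over 7 days: 3.0217 × 7 = 21.152 mm

21.2 mm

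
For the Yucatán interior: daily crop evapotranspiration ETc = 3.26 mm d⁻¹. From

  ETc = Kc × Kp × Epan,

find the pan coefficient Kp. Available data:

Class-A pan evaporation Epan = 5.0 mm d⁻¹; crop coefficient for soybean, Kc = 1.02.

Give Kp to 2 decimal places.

ETc = Kc × Kp × Epan  ⇒  Kp = ETc / (Kc × Epan)
Kp = 3.26 / (1.02 × 5.0) = 3.26 / 5.100 = 0.6392

0.64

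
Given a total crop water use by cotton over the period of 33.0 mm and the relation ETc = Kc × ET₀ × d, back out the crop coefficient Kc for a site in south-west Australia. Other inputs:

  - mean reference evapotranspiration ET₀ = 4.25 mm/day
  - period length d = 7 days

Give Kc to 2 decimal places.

1.11

ETc = Kc × ET₀ × d  ⇒  Kc = ETc / (ET₀ × d)
Kc = 33.0 / (4.25 × 7) = 33.0 / 29.75 = 1.1092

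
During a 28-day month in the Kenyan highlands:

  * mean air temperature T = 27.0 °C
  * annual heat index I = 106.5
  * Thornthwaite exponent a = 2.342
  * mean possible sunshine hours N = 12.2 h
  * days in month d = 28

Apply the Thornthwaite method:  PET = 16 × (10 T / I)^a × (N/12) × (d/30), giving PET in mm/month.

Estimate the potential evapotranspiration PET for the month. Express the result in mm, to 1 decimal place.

134.1 mm

10T/I = 10 × 27.0 / 106.5 = 2.5352
(10T/I)^a = 2.5352^2.342 = 8.8348
Uncorrected PET = 16 × 8.8348 = 141.357 mm
Correction = (N/12)(d/30) = (12.2/12)(28/30) = 0.9489
PET = 141.357 × 0.9489 = 134.134 mm/month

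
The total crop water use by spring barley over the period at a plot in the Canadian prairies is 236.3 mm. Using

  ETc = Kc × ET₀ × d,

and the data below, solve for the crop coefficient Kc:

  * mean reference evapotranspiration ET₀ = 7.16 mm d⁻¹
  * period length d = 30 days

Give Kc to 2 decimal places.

1.10

ETc = Kc × ET₀ × d  ⇒  Kc = ETc / (ET₀ × d)
Kc = 236.3 / (7.16 × 30) = 236.3 / 214.80 = 1.1001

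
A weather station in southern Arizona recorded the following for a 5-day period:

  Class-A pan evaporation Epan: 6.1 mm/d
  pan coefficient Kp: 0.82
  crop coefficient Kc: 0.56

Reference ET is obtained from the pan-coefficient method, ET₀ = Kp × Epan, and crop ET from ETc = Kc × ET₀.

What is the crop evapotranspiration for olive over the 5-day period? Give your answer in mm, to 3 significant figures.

14.0 mm

ET₀ = 0.82 × 6.1 = 5.0020 mm/d
ETc = Kc × ET₀ = 0.56 × 5.0020 = 2.8011 mm/d
Over 5 days: 2.8011 × 5 = 14.006 mm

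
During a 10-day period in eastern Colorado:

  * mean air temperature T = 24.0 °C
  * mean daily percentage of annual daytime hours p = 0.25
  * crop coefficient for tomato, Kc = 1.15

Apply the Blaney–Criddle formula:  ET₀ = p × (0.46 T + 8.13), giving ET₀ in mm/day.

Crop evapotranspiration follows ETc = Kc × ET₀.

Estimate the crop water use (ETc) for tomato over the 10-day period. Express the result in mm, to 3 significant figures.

55.1 mm

ET₀ = 0.25 × (0.46 × 24.0 + 8.13) = 0.25 × 19.170 = 4.7925 mm/d
ETc = Kc × ET₀ = 1.15 × 4.7925 = 5.5114 mm/d
Over 10 days: 5.5114 × 10 = 55.114 mm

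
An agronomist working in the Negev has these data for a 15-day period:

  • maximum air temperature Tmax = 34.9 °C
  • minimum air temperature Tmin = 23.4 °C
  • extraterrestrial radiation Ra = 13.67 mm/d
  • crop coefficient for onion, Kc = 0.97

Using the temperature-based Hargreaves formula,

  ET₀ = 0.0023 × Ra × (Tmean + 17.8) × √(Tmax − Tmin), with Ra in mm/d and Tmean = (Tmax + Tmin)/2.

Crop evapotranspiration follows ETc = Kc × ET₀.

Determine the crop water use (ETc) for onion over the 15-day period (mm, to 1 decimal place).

Tmean = (34.9 + 23.4)/2 = 29.15 °C
ET₀ = 0.0023 × 13.67 × (29.15 + 17.8) × √11.5 = 0.0023 × 13.67 × 46.95 × 3.3912 = 5.0059 mm/d
ETc = Kc × ET₀ = 0.97 × 5.0059 = 4.8557 mm/d
Over 15 days: 4.8557 × 15 = 72.836 mm

72.8 mm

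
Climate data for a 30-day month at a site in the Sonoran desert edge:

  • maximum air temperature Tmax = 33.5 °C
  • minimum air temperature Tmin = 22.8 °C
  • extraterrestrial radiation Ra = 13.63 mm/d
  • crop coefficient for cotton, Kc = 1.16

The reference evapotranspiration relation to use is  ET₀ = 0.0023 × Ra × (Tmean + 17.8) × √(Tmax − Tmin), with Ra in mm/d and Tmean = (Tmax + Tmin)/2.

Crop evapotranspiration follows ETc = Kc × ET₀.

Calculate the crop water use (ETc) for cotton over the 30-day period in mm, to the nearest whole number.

164 mm

Tmean = (33.5 + 22.8)/2 = 28.15 °C
ET₀ = 0.0023 × 13.63 × (28.15 + 17.8) × √10.7 = 0.0023 × 13.63 × 45.95 × 3.2711 = 4.7120 mm/d
ETc = Kc × ET₀ = 1.16 × 4.7120 = 5.4659 mm/d
Over 30 days: 5.4659 × 30 = 163.977 mm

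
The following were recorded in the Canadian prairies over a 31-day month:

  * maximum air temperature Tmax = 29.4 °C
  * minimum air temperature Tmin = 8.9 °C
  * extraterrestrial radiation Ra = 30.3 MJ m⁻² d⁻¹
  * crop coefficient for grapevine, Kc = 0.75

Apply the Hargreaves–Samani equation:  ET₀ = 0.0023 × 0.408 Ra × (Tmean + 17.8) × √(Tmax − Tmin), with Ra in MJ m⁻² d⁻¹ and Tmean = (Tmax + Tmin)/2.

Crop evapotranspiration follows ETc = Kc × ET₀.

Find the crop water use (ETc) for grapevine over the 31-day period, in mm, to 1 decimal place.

Tmean = (29.4 + 8.9)/2 = 19.15 °C
0.408 Ra = 0.408 × 30.3 = 12.3624 mm/d equivalent
ET₀ = 0.0023 × 12.3624 × (19.15 + 17.8) × √20.5 = 0.0023 × 12.3624 × 36.95 × 4.5277 = 4.7569 mm/d
ETc = Kc × ET₀ = 0.75 × 4.7569 = 3.5677 mm/d
Over 31 days: 3.5677 × 31 = 110.599 mm

110.6 mm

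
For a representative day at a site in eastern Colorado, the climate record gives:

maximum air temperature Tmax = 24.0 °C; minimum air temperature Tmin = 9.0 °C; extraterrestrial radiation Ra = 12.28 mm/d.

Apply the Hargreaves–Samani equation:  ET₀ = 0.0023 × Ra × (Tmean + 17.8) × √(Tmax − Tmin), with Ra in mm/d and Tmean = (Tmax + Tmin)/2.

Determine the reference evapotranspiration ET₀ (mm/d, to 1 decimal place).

Tmean = (24.0 + 9.0)/2 = 16.50 °C
ET₀ = 0.0023 × 12.28 × (16.50 + 17.8) × √15.0 = 0.0023 × 12.28 × 34.30 × 3.8730 = 3.7520 mm/d

3.8 mm/d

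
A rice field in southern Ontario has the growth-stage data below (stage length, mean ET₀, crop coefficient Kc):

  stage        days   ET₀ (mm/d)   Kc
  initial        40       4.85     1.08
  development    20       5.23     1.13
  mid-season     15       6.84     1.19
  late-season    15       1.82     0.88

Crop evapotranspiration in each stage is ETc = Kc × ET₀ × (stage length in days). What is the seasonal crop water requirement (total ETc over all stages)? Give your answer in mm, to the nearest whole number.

initial: 1.08 × 4.85 × 40 = 209.52 mm
development: 1.13 × 5.23 × 20 = 118.20 mm
mid-season: 1.19 × 6.84 × 15 = 122.09 mm
late-season: 0.88 × 1.82 × 15 = 24.02 mm
Seasonal total = 473.83 mm

474 mm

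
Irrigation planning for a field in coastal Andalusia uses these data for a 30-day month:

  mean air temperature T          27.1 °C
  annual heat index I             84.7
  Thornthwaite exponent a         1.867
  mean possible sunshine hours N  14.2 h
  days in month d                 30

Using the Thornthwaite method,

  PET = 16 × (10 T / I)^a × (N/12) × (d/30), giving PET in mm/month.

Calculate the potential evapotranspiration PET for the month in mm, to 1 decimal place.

166.0 mm

10T/I = 10 × 27.1 / 84.7 = 3.1995
(10T/I)^a = 3.1995^1.867 = 8.7698
Uncorrected PET = 16 × 8.7698 = 140.317 mm
Correction = (N/12)(d/30) = (14.2/12)(30/30) = 1.1833
PET = 140.317 × 1.1833 = 166.037 mm/month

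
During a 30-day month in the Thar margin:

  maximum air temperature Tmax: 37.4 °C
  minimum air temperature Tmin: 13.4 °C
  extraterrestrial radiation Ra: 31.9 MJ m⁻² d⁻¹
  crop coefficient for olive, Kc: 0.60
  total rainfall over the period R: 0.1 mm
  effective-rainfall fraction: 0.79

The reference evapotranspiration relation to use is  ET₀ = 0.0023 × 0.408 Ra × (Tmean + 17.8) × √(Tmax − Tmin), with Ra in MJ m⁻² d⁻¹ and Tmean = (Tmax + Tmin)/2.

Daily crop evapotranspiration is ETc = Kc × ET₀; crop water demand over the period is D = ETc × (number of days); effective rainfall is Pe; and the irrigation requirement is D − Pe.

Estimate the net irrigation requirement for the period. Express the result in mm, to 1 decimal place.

114.0 mm

Tmean = (37.4 + 13.4)/2 = 25.40 °C
0.408 Ra = 0.408 × 31.9 = 13.0152 mm/d equivalent
ET₀ = 0.0023 × 13.0152 × (25.40 + 17.8) × √24.0 = 0.0023 × 13.0152 × 43.20 × 4.8990 = 6.3353 mm/d
ETc = Kc × ET₀ = 0.60 × 6.3353 = 3.8012 mm/d
Crop demand D = ETc × 30 d = 3.8012 × 30 = 114.036 mm
Pe = 0.79 × 0.1 = 0.079 mm
D − Pe = 114.036 − 0.079 = 113.957 mm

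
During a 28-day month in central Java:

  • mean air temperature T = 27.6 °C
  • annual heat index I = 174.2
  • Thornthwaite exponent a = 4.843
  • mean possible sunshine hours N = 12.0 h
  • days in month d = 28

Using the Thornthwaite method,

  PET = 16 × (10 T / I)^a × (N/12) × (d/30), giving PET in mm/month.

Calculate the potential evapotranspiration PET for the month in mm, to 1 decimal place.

138.7 mm

10T/I = 10 × 27.6 / 174.2 = 1.5844
(10T/I)^a = 1.5844^4.843 = 9.2885
Uncorrected PET = 16 × 9.2885 = 148.616 mm
Correction = (N/12)(d/30) = (12.0/12)(28/30) = 0.9333
PET = 148.616 × 0.9333 = 138.703 mm/month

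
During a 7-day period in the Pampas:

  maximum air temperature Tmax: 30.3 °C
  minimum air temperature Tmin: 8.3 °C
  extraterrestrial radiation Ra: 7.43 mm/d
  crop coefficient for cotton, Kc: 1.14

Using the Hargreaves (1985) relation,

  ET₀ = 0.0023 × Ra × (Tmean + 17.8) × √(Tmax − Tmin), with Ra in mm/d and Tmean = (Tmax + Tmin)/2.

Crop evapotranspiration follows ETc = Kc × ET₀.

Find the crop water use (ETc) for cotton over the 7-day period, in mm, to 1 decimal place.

23.7 mm

Tmean = (30.3 + 8.3)/2 = 19.30 °C
ET₀ = 0.0023 × 7.43 × (19.30 + 17.8) × √22.0 = 0.0023 × 7.43 × 37.10 × 4.6904 = 2.9737 mm/d
ETc = Kc × ET₀ = 1.14 × 2.9737 = 3.3900 mm/d
Over 7 days: 3.3900 × 7 = 23.730 mm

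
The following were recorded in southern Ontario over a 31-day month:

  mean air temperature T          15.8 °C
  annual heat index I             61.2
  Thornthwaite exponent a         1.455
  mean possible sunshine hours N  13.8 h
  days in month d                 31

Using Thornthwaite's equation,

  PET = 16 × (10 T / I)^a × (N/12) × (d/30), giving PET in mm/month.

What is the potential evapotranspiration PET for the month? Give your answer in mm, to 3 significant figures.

10T/I = 10 × 15.8 / 61.2 = 2.5817
(10T/I)^a = 2.5817^1.455 = 3.9749
Uncorrected PET = 16 × 3.9749 = 63.598 mm
Correction = (N/12)(d/30) = (13.8/12)(31/30) = 1.1883
PET = 63.598 × 1.1883 = 75.574 mm/month

75.6 mm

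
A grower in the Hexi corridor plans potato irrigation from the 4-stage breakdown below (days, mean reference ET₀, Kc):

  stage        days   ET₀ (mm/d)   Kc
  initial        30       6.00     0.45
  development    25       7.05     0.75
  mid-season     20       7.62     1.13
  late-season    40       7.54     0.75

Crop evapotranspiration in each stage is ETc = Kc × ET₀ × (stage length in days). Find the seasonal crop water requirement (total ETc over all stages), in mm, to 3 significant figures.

initial: 0.45 × 6.00 × 30 = 81.00 mm
development: 0.75 × 7.05 × 25 = 132.19 mm
mid-season: 1.13 × 7.62 × 20 = 172.21 mm
late-season: 0.75 × 7.54 × 40 = 226.20 mm
Seasonal total = 611.60 mm

612 mm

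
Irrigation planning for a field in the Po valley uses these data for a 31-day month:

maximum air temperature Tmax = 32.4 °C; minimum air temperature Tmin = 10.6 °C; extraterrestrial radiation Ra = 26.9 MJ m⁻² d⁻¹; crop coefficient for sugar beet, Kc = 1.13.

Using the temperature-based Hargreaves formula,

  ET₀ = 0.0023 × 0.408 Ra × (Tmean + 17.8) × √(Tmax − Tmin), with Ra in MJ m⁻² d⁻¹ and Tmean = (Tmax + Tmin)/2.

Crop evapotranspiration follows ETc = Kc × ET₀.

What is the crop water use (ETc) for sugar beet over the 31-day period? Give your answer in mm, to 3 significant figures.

162 mm

Tmean = (32.4 + 10.6)/2 = 21.50 °C
0.408 Ra = 0.408 × 26.9 = 10.9752 mm/d equivalent
ET₀ = 0.0023 × 10.9752 × (21.50 + 17.8) × √21.8 = 0.0023 × 10.9752 × 39.30 × 4.6690 = 4.6319 mm/d
ETc = Kc × ET₀ = 1.13 × 4.6319 = 5.2340 mm/d
Over 31 days: 5.2340 × 31 = 162.254 mm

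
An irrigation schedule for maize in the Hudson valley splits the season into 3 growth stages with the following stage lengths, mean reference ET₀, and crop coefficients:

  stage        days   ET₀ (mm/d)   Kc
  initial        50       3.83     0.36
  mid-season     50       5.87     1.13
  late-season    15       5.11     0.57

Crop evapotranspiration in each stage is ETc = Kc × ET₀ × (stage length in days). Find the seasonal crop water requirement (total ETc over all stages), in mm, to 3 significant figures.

initial: 0.36 × 3.83 × 50 = 68.94 mm
mid-season: 1.13 × 5.87 × 50 = 331.66 mm
late-season: 0.57 × 5.11 × 15 = 43.69 mm
Seasonal total = 444.29 mm

444 mm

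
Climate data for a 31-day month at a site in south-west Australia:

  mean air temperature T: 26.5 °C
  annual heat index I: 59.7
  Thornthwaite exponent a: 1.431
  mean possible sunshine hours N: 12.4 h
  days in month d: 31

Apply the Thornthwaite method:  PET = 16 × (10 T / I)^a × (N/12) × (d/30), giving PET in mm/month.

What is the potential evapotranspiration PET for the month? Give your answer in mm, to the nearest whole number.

144 mm

10T/I = 10 × 26.5 / 59.7 = 4.4389
(10T/I)^a = 4.4389^1.431 = 8.4382
Uncorrected PET = 16 × 8.4382 = 135.011 mm
Correction = (N/12)(d/30) = (12.4/12)(31/30) = 1.0678
PET = 135.011 × 1.0678 = 144.165 mm/month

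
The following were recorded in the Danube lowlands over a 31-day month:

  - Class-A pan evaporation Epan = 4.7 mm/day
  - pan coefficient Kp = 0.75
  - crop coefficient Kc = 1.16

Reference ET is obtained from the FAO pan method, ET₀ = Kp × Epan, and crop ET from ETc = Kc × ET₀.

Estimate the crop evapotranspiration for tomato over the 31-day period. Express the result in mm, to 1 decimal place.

126.8 mm

ET₀ = 0.75 × 4.7 = 3.5250 mm/d
ETc = Kc × ET₀ = 1.16 × 3.5250 = 4.0890 mm/d
Over 31 days: 4.0890 × 31 = 126.759 mm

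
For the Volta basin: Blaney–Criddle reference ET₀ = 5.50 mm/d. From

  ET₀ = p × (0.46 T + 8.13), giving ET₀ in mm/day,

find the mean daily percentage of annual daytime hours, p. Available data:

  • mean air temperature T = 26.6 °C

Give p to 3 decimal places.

0.270

p = ET₀ / (0.46 T + 8.13) = 5.50 / (0.46 × 26.6 + 8.13) = 5.50 / 20.366 = 0.2701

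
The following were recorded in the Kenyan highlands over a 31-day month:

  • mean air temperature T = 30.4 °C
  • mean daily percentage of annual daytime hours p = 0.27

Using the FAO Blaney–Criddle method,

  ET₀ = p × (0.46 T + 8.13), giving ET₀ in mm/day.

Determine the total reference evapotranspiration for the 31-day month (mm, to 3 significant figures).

ET₀ = 0.27 × (0.46 × 30.4 + 8.13) = 0.27 × 22.114 = 5.9708 mm/d
Monthly total = 5.9708 × 31 = 185.095 mm

185 mm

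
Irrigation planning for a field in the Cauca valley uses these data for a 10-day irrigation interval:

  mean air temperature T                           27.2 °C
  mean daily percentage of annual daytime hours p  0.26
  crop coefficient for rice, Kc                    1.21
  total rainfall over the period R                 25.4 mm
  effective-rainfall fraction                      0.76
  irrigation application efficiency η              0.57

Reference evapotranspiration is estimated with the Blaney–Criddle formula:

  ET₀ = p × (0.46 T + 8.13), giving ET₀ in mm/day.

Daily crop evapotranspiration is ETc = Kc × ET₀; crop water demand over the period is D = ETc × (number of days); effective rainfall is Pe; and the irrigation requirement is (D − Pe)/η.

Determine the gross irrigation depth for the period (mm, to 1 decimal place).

ET₀ = 0.26 × (0.46 × 27.2 + 8.13) = 0.26 × 20.642 = 5.3669 mm/d
ETc = Kc × ET₀ = 1.21 × 5.3669 = 6.4939 mm/d
Crop demand D = ETc × 10 d = 6.4939 × 10 = 64.939 mm
Pe = 0.76 × 25.4 = 19.304 mm
D − Pe = 64.939 − 19.304 = 45.635 mm
Gross irrigation = 45.635 / 0.57 = 80.061 mm

80.1 mm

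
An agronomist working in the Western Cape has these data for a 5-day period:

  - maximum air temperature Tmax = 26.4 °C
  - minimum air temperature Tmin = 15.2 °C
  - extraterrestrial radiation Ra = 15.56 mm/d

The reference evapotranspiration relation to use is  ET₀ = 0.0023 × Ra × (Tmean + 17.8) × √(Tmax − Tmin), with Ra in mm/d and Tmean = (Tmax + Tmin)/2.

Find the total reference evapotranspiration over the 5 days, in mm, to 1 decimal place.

23.1 mm

Tmean = (26.4 + 15.2)/2 = 20.80 °C
ET₀ = 0.0023 × 15.56 × (20.80 + 17.8) × √11.2 = 0.0023 × 15.56 × 38.60 × 3.3466 = 4.6230 mm/d
Over 5 days: 4.6230 × 5 = 23.115 mm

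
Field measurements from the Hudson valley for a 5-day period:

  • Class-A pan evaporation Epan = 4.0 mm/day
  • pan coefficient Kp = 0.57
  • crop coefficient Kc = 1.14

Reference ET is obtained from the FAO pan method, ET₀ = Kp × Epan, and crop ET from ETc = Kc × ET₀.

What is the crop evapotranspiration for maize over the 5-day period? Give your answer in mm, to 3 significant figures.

13.0 mm

ET₀ = 0.57 × 4.0 = 2.2800 mm/d
ETc = Kc × ET₀ = 1.14 × 2.2800 = 2.5992 mm/d
Over 5 days: 2.5992 × 5 = 12.996 mm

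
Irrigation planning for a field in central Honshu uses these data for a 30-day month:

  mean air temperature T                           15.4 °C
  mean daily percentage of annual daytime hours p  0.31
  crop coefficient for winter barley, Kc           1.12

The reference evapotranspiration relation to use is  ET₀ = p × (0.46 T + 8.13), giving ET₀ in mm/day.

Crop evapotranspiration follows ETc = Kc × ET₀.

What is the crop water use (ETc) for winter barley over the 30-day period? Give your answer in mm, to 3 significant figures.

158 mm

ET₀ = 0.31 × (0.46 × 15.4 + 8.13) = 0.31 × 15.214 = 4.7163 mm/d
ETc = Kc × ET₀ = 1.12 × 4.7163 = 5.2823 mm/d
Over 30 days: 5.2823 × 30 = 158.469 mm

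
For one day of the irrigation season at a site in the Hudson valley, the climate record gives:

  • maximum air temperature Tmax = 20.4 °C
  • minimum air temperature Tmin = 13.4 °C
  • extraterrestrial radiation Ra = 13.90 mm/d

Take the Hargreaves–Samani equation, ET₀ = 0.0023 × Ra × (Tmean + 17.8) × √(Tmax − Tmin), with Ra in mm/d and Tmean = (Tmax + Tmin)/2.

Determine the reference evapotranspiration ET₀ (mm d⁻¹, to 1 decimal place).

2.9 mm d⁻¹

Tmean = (20.4 + 13.4)/2 = 16.90 °C
ET₀ = 0.0023 × 13.90 × (16.90 + 17.8) × √7.0 = 0.0023 × 13.90 × 34.70 × 2.6458 = 2.9351 mm/d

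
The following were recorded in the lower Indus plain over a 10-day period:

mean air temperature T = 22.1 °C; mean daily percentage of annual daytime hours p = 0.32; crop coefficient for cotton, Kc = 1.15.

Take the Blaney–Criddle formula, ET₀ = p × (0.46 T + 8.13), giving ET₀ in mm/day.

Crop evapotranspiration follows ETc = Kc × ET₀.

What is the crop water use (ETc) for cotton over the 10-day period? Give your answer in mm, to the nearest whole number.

67 mm

ET₀ = 0.32 × (0.46 × 22.1 + 8.13) = 0.32 × 18.296 = 5.8547 mm/d
ETc = Kc × ET₀ = 1.15 × 5.8547 = 6.7329 mm/d
Over 10 days: 6.7329 × 10 = 67.329 mm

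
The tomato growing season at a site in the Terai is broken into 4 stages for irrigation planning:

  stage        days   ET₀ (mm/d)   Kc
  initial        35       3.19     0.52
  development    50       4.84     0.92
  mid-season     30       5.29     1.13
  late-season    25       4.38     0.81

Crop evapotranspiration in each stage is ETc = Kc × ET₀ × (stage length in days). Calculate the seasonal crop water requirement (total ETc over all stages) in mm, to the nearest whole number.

549 mm

initial: 0.52 × 3.19 × 35 = 58.06 mm
development: 0.92 × 4.84 × 50 = 222.64 mm
mid-season: 1.13 × 5.29 × 30 = 179.33 mm
late-season: 0.81 × 4.38 × 25 = 88.70 mm
Seasonal total = 548.73 mm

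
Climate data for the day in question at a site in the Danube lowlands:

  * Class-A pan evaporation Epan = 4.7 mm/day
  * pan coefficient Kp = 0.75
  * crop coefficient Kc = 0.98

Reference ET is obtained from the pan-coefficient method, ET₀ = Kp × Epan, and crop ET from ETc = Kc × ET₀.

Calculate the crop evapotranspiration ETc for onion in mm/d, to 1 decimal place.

3.5 mm/d

ET₀ = 0.75 × 4.7 = 3.5250 mm/d
ETc = Kc × ET₀ = 0.98 × 3.5250 = 3.4545 mm/d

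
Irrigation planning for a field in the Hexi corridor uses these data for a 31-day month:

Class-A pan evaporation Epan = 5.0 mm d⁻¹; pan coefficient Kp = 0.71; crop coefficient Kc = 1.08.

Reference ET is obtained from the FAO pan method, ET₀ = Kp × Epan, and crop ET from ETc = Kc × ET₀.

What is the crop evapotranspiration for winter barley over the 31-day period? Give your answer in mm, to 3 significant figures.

119 mm

ET₀ = 0.71 × 5.0 = 3.5500 mm/d
ETc = Kc × ET₀ = 1.08 × 3.5500 = 3.8340 mm/d
Over 31 days: 3.8340 × 31 = 118.854 mm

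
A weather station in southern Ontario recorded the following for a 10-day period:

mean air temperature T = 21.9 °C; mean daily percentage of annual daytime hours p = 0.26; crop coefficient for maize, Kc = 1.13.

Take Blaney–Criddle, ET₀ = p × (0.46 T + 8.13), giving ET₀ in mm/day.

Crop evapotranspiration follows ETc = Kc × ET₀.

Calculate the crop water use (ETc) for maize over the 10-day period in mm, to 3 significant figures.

ET₀ = 0.26 × (0.46 × 21.9 + 8.13) = 0.26 × 18.204 = 4.7330 mm/d
ETc = Kc × ET₀ = 1.13 × 4.7330 = 5.3483 mm/d
Over 10 days: 5.3483 × 10 = 53.483 mm

53.5 mm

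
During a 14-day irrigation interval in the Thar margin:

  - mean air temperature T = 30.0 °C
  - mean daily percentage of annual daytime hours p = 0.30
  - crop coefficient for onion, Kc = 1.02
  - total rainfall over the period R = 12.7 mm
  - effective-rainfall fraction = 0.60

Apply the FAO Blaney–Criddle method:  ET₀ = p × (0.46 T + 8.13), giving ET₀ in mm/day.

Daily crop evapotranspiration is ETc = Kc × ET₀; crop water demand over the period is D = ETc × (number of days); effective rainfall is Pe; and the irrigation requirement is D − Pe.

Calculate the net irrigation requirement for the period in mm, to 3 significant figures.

ET₀ = 0.30 × (0.46 × 30.0 + 8.13) = 0.30 × 21.930 = 6.5790 mm/d
ETc = Kc × ET₀ = 1.02 × 6.5790 = 6.7106 mm/d
Crop demand D = ETc × 14 d = 6.7106 × 14 = 93.948 mm
Pe = 0.60 × 12.7 = 7.620 mm
D − Pe = 93.948 − 7.620 = 86.328 mm

86.3 mm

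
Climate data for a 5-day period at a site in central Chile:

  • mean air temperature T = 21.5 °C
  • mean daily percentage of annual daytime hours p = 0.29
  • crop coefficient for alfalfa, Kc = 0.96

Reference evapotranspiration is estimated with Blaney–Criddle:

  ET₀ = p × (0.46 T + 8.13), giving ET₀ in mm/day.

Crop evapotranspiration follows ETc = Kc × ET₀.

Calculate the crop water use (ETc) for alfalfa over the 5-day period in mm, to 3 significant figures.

ET₀ = 0.29 × (0.46 × 21.5 + 8.13) = 0.29 × 18.020 = 5.2258 mm/d
ETc = Kc × ET₀ = 0.96 × 5.2258 = 5.0168 mm/d
Over 5 days: 5.0168 × 5 = 25.084 mm

25.1 mm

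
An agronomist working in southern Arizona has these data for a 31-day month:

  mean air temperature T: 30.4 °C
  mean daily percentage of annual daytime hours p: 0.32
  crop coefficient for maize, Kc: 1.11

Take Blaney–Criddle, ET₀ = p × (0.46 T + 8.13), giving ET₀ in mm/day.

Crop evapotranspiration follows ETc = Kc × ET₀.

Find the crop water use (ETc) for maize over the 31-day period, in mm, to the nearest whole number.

244 mm

ET₀ = 0.32 × (0.46 × 30.4 + 8.13) = 0.32 × 22.114 = 7.0765 mm/d
ETc = Kc × ET₀ = 1.11 × 7.0765 = 7.8549 mm/d
Over 31 days: 7.8549 × 31 = 243.502 mm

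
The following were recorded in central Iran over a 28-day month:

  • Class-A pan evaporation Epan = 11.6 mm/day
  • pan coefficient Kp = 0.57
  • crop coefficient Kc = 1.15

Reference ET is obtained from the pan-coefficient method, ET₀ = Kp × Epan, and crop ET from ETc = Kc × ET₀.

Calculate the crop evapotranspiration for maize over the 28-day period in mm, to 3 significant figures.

ET₀ = 0.57 × 11.6 = 6.6120 mm/d
ETc = Kc × ET₀ = 1.15 × 6.6120 = 7.6038 mm/d
Over 28 days: 7.6038 × 28 = 212.906 mm

213 mm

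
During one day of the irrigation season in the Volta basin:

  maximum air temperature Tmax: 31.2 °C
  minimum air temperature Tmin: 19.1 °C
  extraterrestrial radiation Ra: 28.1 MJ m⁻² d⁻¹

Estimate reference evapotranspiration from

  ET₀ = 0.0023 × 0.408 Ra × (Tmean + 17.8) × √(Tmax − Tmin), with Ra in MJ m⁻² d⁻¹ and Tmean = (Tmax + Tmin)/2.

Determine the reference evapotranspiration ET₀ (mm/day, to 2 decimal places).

3.94 mm/day

Tmean = (31.2 + 19.1)/2 = 25.15 °C
0.408 Ra = 0.408 × 28.1 = 11.4648 mm/d equivalent
ET₀ = 0.0023 × 11.4648 × (25.15 + 17.8) × √12.1 = 0.0023 × 11.4648 × 42.95 × 3.4785 = 3.9396 mm/d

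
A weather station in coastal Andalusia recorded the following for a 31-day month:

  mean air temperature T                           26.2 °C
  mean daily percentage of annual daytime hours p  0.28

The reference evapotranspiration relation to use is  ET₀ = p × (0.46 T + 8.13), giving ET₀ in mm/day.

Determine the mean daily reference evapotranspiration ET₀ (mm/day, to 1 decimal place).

ET₀ = 0.28 × (0.46 × 26.2 + 8.13) = 0.28 × 20.182 = 5.6510 mm/d

5.7 mm/day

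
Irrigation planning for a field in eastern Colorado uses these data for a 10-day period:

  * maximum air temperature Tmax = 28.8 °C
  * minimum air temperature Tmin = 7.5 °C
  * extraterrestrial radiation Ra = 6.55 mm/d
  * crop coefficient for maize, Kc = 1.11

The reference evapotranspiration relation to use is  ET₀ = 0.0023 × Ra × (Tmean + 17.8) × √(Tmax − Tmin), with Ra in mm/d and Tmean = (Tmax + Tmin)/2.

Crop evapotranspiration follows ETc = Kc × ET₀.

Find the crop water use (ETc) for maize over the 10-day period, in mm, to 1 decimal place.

Tmean = (28.8 + 7.5)/2 = 18.15 °C
ET₀ = 0.0023 × 6.55 × (18.15 + 17.8) × √21.3 = 0.0023 × 6.55 × 35.95 × 4.6152 = 2.4995 mm/d
ETc = Kc × ET₀ = 1.11 × 2.4995 = 2.7744 mm/d
Over 10 days: 2.7744 × 10 = 27.744 mm

27.7 mm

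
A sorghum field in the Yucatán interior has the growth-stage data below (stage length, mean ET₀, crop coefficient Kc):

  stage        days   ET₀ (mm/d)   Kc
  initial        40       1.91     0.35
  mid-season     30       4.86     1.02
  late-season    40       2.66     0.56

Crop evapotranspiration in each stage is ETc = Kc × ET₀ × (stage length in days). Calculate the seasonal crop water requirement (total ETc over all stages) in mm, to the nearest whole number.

235 mm

initial: 0.35 × 1.91 × 40 = 26.74 mm
mid-season: 1.02 × 4.86 × 30 = 148.72 mm
late-season: 0.56 × 2.66 × 40 = 59.58 mm
Seasonal total = 235.04 mm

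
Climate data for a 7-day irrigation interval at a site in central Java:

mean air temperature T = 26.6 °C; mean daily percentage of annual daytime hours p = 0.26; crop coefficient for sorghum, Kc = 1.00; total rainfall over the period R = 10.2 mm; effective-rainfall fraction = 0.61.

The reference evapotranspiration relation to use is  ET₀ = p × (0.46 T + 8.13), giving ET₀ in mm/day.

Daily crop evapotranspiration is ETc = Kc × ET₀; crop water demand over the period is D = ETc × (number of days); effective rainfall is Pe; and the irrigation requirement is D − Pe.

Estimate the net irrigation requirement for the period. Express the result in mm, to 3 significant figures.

ET₀ = 0.26 × (0.46 × 26.6 + 8.13) = 0.26 × 20.366 = 5.2952 mm/d
ETc = Kc × ET₀ = 1.00 × 5.2952 = 5.2952 mm/d
Crop demand D = ETc × 7 d = 5.2952 × 7 = 37.066 mm
Pe = 0.61 × 10.2 = 6.222 mm
D − Pe = 37.066 − 6.222 = 30.844 mm

30.8 mm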